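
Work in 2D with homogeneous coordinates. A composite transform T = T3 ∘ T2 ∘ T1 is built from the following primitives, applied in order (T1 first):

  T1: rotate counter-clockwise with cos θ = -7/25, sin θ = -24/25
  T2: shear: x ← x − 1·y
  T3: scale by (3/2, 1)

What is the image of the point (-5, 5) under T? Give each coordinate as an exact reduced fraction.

T1 rotate counter-clockwise with cos θ = -7/25, sin θ = -24/25: (-5, 5) → (31/5, 17/5)
T2 shear: x ← x − 1·y: (31/5, 17/5) → (14/5, 17/5)
T3 scale by (3/2, 1): (14/5, 17/5) → (21/5, 17/5)

T(p) = (21/5, 17/5)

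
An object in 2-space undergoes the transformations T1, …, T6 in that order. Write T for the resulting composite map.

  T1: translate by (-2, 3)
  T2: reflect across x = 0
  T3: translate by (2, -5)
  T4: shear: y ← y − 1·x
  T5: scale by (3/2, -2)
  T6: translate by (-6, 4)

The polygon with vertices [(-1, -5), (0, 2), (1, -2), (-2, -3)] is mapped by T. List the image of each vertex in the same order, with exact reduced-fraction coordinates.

image vertices: (3/2, 28), (0, 12), (-3/2, 18), (3, 26)

T1 translate by (-2, 3): (-1, -5) → (-3, -2); (0, 2) → (-2, 5); (1, -2) → (-1, 1); (-2, -3) → (-4, 0)
T2 reflect across x = 0: (-3, -2) → (3, -2); (-2, 5) → (2, 5); (-1, 1) → (1, 1); (-4, 0) → (4, 0)
T3 translate by (2, -5): (3, -2) → (5, -7); (2, 5) → (4, 0); (1, 1) → (3, -4); (4, 0) → (6, -5)
T4 shear: y ← y − 1·x: (5, -7) → (5, -12); (4, 0) → (4, -4); (3, -4) → (3, -7); (6, -5) → (6, -11)
T5 scale by (3/2, -2): (5, -12) → (15/2, 24); (4, -4) → (6, 8); (3, -7) → (9/2, 14); (6, -11) → (9, 22)
T6 translate by (-6, 4): (15/2, 24) → (3/2, 28); (6, 8) → (0, 12); (9/2, 14) → (-3/2, 18); (9, 22) → (3, 26)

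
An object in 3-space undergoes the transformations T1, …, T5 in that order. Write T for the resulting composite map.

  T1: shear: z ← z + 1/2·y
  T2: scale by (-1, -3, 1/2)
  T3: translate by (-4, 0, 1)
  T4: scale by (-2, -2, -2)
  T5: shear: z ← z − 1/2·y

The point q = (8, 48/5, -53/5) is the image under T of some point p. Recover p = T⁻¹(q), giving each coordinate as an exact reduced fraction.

T1 = [1 0 0 0; 0 1 0 0; 0 1/2 1 0; 0 0 0 1]
T2·T1 = [-1 0 0 0; 0 -3 0 0; 0 1/4 1/2 0; 0 0 0 1]
T3·…·T1 = [-1 0 0 -4; 0 -3 0 0; 0 1/4 1/2 1; 0 0 0 1]
T4·…·T1 = [2 0 0 8; 0 6 0 0; 0 -1/2 -1 -2; 0 0 0 1]
T5·…·T1 = [2 0 0 8; 0 6 0 0; 0 -7/2 -1 -2; 0 0 0 1]
det M = -12; M⁻¹ = [1/2 0 0 -4; 0 1/6 0 0; 0 -7/12 -1 -2; 0 0 0 1]
M⁻¹ · (8, 48/5, -53/5)ᵀ = (0, 8/5, 3)ᵀ

p = (0, 8/5, 3)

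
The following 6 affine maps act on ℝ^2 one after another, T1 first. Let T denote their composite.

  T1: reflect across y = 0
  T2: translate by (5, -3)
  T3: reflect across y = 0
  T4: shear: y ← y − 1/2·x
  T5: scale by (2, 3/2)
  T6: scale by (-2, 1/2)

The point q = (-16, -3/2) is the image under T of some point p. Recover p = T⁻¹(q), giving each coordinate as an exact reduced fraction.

T1 = [1 0 0; 0 -1 0; 0 0 1]
T2·T1 = [1 0 5; 0 -1 -3; 0 0 1]
T3·…·T1 = [1 0 5; 0 1 3; 0 0 1]
T4·…·T1 = [1 0 5; -1/2 1 1/2; 0 0 1]
T5·…·T1 = [2 0 10; -3/4 3/2 3/4; 0 0 1]
T6·…·T1 = [-4 0 -20; -3/8 3/4 3/8; 0 0 1]
det M = -3; M⁻¹ = [-1/4 0 -5; -1/8 4/3 -3; 0 0 1]
M⁻¹ · (-16, -3/2)ᵀ = (-1, -3)ᵀ

p = (-1, -3)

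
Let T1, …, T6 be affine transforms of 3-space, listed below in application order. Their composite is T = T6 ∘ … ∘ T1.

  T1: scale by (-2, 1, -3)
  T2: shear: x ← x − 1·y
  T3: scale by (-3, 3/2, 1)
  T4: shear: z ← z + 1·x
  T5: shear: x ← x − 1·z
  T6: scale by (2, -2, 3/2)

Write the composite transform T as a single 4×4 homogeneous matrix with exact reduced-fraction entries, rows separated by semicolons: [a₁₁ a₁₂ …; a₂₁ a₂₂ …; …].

T1 = [-2 0 0 0; 0 1 0 0; 0 0 -3 0; 0 0 0 1]
T2·T1 = [-2 -1 0 0; 0 1 0 0; 0 0 -3 0; 0 0 0 1]
T3·…·T1 = [6 3 0 0; 0 3/2 0 0; 0 0 -3 0; 0 0 0 1]
T4·…·T1 = [6 3 0 0; 0 3/2 0 0; 6 3 -3 0; 0 0 0 1]
T5·…·T1 = [0 0 3 0; 0 3/2 0 0; 6 3 -3 0; 0 0 0 1]
T6·…·T1 = [0 0 6 0; 0 -3 0 0; 9 9/2 -9/2 0; 0 0 0 1]

T = [0 0 6 0; 0 -3 0 0; 9 9/2 -9/2 0; 0 0 0 1]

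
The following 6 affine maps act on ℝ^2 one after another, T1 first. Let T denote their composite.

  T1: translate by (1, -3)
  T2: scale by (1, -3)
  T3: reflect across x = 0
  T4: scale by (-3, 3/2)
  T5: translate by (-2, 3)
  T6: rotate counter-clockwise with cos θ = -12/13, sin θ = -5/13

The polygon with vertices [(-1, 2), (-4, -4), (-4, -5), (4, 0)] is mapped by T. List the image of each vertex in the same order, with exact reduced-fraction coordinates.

image vertices: (123/26, -80/13), (609/26, -359/13), (327/13, -413/13), (-147/26, -263/13)

T1 translate by (1, -3): (-1, 2) → (0, -1); (-4, -4) → (-3, -7); (-4, -5) → (-3, -8); (4, 0) → (5, -3)
T2 scale by (1, -3): (0, -1) → (0, 3); (-3, -7) → (-3, 21); (-3, -8) → (-3, 24); (5, -3) → (5, 9)
T3 reflect across x = 0: (0, 3) → (0, 3); (-3, 21) → (3, 21); (-3, 24) → (3, 24); (5, 9) → (-5, 9)
T4 scale by (-3, 3/2): (0, 3) → (0, 9/2); (3, 21) → (-9, 63/2); (3, 24) → (-9, 36); (-5, 9) → (15, 27/2)
T5 translate by (-2, 3): (0, 9/2) → (-2, 15/2); (-9, 63/2) → (-11, 69/2); (-9, 36) → (-11, 39); (15, 27/2) → (13, 33/2)
T6 rotate counter-clockwise with cos θ = -12/13, sin θ = -5/13: (-2, 15/2) → (123/26, -80/13); (-11, 69/2) → (609/26, -359/13); (-11, 39) → (327/13, -413/13); (13, 33/2) → (-147/26, -263/13)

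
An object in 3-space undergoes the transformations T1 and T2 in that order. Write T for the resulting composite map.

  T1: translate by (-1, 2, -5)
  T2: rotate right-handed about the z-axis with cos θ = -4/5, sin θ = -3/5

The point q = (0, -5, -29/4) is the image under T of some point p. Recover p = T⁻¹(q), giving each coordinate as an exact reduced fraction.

T1 = [1 0 0 -1; 0 1 0 2; 0 0 1 -5; 0 0 0 1]
T2·T1 = [-4/5 3/5 0 2; -3/5 -4/5 0 -1; 0 0 1 -5; 0 0 0 1]
det M = 1; M⁻¹ = [-4/5 -3/5 0 1; 3/5 -4/5 0 -2; 0 0 1 5; 0 0 0 1]
M⁻¹ · (0, -5, -29/4)ᵀ = (4, 2, -9/4)ᵀ

p = (4, 2, -9/4)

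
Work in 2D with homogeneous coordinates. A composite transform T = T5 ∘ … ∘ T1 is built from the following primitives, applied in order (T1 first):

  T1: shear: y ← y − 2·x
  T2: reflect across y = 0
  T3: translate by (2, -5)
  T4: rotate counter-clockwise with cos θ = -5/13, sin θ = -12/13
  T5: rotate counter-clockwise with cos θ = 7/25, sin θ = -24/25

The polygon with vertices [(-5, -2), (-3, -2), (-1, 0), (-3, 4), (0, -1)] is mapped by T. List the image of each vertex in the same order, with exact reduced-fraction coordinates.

image vertices: (1437/325, 4091/325), (647/325, 2871/325), (-71/325, 2297/325), (863/325, 4809/325), (-502/325, 1364/325)

T1 shear: y ← y − 2·x: (-5, -2) → (-5, 8); (-3, -2) → (-3, 4); (-1, 0) → (-1, 2); (-3, 4) → (-3, 10); (0, -1) → (0, -1)
T2 reflect across y = 0: (-5, 8) → (-5, -8); (-3, 4) → (-3, -4); (-1, 2) → (-1, -2); (-3, 10) → (-3, -10); (0, -1) → (0, 1)
T3 translate by (2, -5): (-5, -8) → (-3, -13); (-3, -4) → (-1, -9); (-1, -2) → (1, -7); (-3, -10) → (-1, -15); (0, 1) → (2, -4)
T4 rotate counter-clockwise with cos θ = -5/13, sin θ = -12/13: (-3, -13) → (-141/13, 101/13); (-1, -9) → (-103/13, 57/13); (1, -7) → (-89/13, 23/13); (-1, -15) → (-175/13, 87/13); (2, -4) → (-58/13, -4/13)
T5 rotate counter-clockwise with cos θ = 7/25, sin θ = -24/25: (-141/13, 101/13) → (1437/325, 4091/325); (-103/13, 57/13) → (647/325, 2871/325); (-89/13, 23/13) → (-71/325, 2297/325); (-175/13, 87/13) → (863/325, 4809/325); (-58/13, -4/13) → (-502/325, 1364/325)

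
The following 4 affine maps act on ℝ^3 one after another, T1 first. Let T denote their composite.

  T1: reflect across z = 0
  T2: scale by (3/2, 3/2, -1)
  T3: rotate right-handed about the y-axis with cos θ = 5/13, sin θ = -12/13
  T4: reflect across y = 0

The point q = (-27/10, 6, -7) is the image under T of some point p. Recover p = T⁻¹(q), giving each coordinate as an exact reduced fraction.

p = (-5, -4, -1/5)

T1 = [1 0 0 0; 0 1 0 0; 0 0 -1 0; 0 0 0 1]
T2·T1 = [3/2 0 0 0; 0 3/2 0 0; 0 0 1 0; 0 0 0 1]
T3·…·T1 = [15/26 0 -12/13 0; 0 3/2 0 0; 18/13 0 5/13 0; 0 0 0 1]
T4·…·T1 = [15/26 0 -12/13 0; 0 -3/2 0 0; 18/13 0 5/13 0; 0 0 0 1]
det M = -9/4; M⁻¹ = [10/39 0 8/13 0; 0 -2/3 0 0; -12/13 0 5/13 0; 0 0 0 1]
M⁻¹ · (-27/10, 6, -7)ᵀ = (-5, -4, -1/5)ᵀ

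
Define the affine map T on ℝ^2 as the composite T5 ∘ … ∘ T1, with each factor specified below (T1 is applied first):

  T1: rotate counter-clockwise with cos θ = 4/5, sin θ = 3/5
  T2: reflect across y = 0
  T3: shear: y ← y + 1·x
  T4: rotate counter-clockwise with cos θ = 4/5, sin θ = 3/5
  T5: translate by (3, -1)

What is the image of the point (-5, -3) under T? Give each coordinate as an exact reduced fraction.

T1 rotate counter-clockwise with cos θ = 4/5, sin θ = 3/5: (-5, -3) → (-11/5, -27/5)
T2 reflect across y = 0: (-11/5, -27/5) → (-11/5, 27/5)
T3 shear: y ← y + 1·x: (-11/5, 27/5) → (-11/5, 16/5)
T4 rotate counter-clockwise with cos θ = 4/5, sin θ = 3/5: (-11/5, 16/5) → (-92/25, 31/25)
T5 translate by (3, -1): (-92/25, 31/25) → (-17/25, 6/25)

T(p) = (-17/25, 6/25)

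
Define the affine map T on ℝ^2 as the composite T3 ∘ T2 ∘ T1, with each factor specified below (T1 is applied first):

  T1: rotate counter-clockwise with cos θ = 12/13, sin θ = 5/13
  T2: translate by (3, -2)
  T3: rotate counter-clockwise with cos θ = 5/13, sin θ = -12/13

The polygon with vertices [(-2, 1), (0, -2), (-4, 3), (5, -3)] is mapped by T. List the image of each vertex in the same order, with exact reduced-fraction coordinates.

image vertices: (-238/169, -240/169), (-355/169, -838/169), (-240/169, 238/169), (126/169, -1553/169)

T1 rotate counter-clockwise with cos θ = 12/13, sin θ = 5/13: (-2, 1) → (-29/13, 2/13); (0, -2) → (10/13, -24/13); (-4, 3) → (-63/13, 16/13); (5, -3) → (75/13, -11/13)
T2 translate by (3, -2): (-29/13, 2/13) → (10/13, -24/13); (10/13, -24/13) → (49/13, -50/13); (-63/13, 16/13) → (-24/13, -10/13); (75/13, -11/13) → (114/13, -37/13)
T3 rotate counter-clockwise with cos θ = 5/13, sin θ = -12/13: (10/13, -24/13) → (-238/169, -240/169); (49/13, -50/13) → (-355/169, -838/169); (-24/13, -10/13) → (-240/169, 238/169); (114/13, -37/13) → (126/169, -1553/169)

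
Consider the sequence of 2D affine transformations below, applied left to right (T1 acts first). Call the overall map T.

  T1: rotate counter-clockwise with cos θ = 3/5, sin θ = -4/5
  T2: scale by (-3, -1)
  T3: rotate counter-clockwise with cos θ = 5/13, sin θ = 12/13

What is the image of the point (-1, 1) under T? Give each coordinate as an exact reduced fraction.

T(p) = (69/65, -71/65)

T1 rotate counter-clockwise with cos θ = 3/5, sin θ = -4/5: (-1, 1) → (1/5, 7/5)
T2 scale by (-3, -1): (1/5, 7/5) → (-3/5, -7/5)
T3 rotate counter-clockwise with cos θ = 5/13, sin θ = 12/13: (-3/5, -7/5) → (69/65, -71/65)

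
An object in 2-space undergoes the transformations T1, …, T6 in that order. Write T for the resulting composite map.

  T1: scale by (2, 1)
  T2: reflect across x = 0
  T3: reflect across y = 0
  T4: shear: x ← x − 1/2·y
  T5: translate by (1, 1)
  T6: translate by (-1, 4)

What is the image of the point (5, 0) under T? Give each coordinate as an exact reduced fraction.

T1 scale by (2, 1): (5, 0) → (10, 0)
T2 reflect across x = 0: (10, 0) → (-10, 0)
T3 reflect across y = 0: (-10, 0) → (-10, 0)
T4 shear: x ← x − 1/2·y: (-10, 0) → (-10, 0)
T5 translate by (1, 1): (-10, 0) → (-9, 1)
T6 translate by (-1, 4): (-9, 1) → (-10, 5)

T(p) = (-10, 5)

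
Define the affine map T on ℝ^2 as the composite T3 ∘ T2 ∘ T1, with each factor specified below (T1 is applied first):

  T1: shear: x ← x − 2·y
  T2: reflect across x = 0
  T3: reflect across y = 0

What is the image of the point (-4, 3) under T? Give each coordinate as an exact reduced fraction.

T1 shear: x ← x − 2·y: (-4, 3) → (-10, 3)
T2 reflect across x = 0: (-10, 3) → (10, 3)
T3 reflect across y = 0: (10, 3) → (10, -3)

T(p) = (10, -3)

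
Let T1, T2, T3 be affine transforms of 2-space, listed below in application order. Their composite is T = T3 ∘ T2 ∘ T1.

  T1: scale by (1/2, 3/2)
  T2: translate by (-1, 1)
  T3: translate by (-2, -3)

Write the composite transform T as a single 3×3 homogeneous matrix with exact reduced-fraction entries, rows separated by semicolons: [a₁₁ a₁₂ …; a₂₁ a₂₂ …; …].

T1 = [1/2 0 0; 0 3/2 0; 0 0 1]
T2·T1 = [1/2 0 -1; 0 3/2 1; 0 0 1]
T3·…·T1 = [1/2 0 -3; 0 3/2 -2; 0 0 1]

T = [1/2 0 -3; 0 3/2 -2; 0 0 1]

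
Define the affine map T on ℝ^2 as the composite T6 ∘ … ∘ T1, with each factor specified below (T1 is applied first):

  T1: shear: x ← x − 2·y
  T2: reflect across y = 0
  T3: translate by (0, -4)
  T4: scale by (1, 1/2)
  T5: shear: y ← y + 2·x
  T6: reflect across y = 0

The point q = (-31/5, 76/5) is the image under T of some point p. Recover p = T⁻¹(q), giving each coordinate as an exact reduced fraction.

p = (-3, 8/5)

T1 = [1 -2 0; 0 1 0; 0 0 1]
T2·T1 = [1 -2 0; 0 -1 0; 0 0 1]
T3·…·T1 = [1 -2 0; 0 -1 -4; 0 0 1]
T4·…·T1 = [1 -2 0; 0 -1/2 -2; 0 0 1]
T5·…·T1 = [1 -2 0; 2 -9/2 -2; 0 0 1]
T6·…·T1 = [1 -2 0; -2 9/2 2; 0 0 1]
det M = 1/2; M⁻¹ = [9 4 -8; 4 2 -4; 0 0 1]
M⁻¹ · (-31/5, 76/5)ᵀ = (-3, 8/5)ᵀ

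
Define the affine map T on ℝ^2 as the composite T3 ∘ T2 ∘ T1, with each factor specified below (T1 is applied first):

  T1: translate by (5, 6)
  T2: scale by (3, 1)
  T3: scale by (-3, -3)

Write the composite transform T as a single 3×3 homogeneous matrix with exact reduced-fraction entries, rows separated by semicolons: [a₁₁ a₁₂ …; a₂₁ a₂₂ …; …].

T1 = [1 0 5; 0 1 6; 0 0 1]
T2·T1 = [3 0 15; 0 1 6; 0 0 1]
T3·…·T1 = [-9 0 -45; 0 -3 -18; 0 0 1]

T = [-9 0 -45; 0 -3 -18; 0 0 1]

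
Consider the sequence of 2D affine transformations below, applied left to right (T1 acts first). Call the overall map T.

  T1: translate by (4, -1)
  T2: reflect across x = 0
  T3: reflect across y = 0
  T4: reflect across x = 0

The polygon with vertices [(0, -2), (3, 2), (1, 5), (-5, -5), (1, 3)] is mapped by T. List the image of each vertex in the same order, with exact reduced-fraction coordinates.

image vertices: (4, 3), (7, -1), (5, -4), (-1, 6), (5, -2)

T1 translate by (4, -1): (0, -2) → (4, -3); (3, 2) → (7, 1); (1, 5) → (5, 4); (-5, -5) → (-1, -6); (1, 3) → (5, 2)
T2 reflect across x = 0: (4, -3) → (-4, -3); (7, 1) → (-7, 1); (5, 4) → (-5, 4); (-1, -6) → (1, -6); (5, 2) → (-5, 2)
T3 reflect across y = 0: (-4, -3) → (-4, 3); (-7, 1) → (-7, -1); (-5, 4) → (-5, -4); (1, -6) → (1, 6); (-5, 2) → (-5, -2)
T4 reflect across x = 0: (-4, 3) → (4, 3); (-7, -1) → (7, -1); (-5, -4) → (5, -4); (1, 6) → (-1, 6); (-5, -2) → (5, -2)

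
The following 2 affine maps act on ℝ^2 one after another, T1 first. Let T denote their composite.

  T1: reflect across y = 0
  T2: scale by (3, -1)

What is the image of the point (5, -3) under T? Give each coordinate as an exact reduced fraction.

T1 reflect across y = 0: (5, -3) → (5, 3)
T2 scale by (3, -1): (5, 3) → (15, -3)

T(p) = (15, -3)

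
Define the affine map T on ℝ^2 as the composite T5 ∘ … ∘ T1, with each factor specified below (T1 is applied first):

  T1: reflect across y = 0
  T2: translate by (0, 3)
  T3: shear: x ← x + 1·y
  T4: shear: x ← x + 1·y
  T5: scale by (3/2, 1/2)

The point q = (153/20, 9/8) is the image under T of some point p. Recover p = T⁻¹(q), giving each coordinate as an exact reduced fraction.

p = (3/5, 3/4)

T1 = [1 0 0; 0 -1 0; 0 0 1]
T2·T1 = [1 0 0; 0 -1 3; 0 0 1]
T3·…·T1 = [1 -1 3; 0 -1 3; 0 0 1]
T4·…·T1 = [1 -2 6; 0 -1 3; 0 0 1]
T5·…·T1 = [3/2 -3 9; 0 -1/2 3/2; 0 0 1]
det M = -3/4; M⁻¹ = [2/3 -4 0; 0 -2 3; 0 0 1]
M⁻¹ · (153/20, 9/8)ᵀ = (3/5, 3/4)ᵀ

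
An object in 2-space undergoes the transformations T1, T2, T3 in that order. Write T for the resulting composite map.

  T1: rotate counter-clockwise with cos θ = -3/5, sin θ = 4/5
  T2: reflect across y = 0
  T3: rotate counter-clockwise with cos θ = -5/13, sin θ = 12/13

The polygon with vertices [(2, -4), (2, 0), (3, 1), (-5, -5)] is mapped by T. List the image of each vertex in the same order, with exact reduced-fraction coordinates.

image vertices: (38/13, 44/13), (126/65, -32/65), (173/65, -111/65), (-47/13, 79/13)

T1 rotate counter-clockwise with cos θ = -3/5, sin θ = 4/5: (2, -4) → (2, 4); (2, 0) → (-6/5, 8/5); (3, 1) → (-13/5, 9/5); (-5, -5) → (7, -1)
T2 reflect across y = 0: (2, 4) → (2, -4); (-6/5, 8/5) → (-6/5, -8/5); (-13/5, 9/5) → (-13/5, -9/5); (7, -1) → (7, 1)
T3 rotate counter-clockwise with cos θ = -5/13, sin θ = 12/13: (2, -4) → (38/13, 44/13); (-6/5, -8/5) → (126/65, -32/65); (-13/5, -9/5) → (173/65, -111/65); (7, 1) → (-47/13, 79/13)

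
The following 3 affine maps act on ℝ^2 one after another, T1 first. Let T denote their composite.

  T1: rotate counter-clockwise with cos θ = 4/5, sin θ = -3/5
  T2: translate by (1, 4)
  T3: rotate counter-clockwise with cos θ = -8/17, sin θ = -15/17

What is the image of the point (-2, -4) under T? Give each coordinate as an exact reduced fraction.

T1 rotate counter-clockwise with cos θ = 4/5, sin θ = -3/5: (-2, -4) → (-4, -2)
T2 translate by (1, 4): (-4, -2) → (-3, 2)
T3 rotate counter-clockwise with cos θ = -8/17, sin θ = -15/17: (-3, 2) → (54/17, 29/17)

T(p) = (54/17, 29/17)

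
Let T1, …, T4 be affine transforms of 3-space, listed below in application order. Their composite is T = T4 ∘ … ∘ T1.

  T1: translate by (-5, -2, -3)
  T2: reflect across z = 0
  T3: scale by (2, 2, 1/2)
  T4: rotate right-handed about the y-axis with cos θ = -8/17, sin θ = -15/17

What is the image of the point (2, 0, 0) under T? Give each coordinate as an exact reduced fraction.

T(p) = (3/2, -4, -6)

T1 translate by (-5, -2, -3): (2, 0, 0) → (-3, -2, -3)
T2 reflect across z = 0: (-3, -2, -3) → (-3, -2, 3)
T3 scale by (2, 2, 1/2): (-3, -2, 3) → (-6, -4, 3/2)
T4 rotate right-handed about the y-axis with cos θ = -8/17, sin θ = -15/17: (-6, -4, 3/2) → (3/2, -4, -6)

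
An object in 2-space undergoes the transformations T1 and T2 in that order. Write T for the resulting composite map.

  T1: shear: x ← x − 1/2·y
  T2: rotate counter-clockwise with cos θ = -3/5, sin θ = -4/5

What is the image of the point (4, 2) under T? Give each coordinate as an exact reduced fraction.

T(p) = (-1/5, -18/5)

T1 shear: x ← x − 1/2·y: (4, 2) → (3, 2)
T2 rotate counter-clockwise with cos θ = -3/5, sin θ = -4/5: (3, 2) → (-1/5, -18/5)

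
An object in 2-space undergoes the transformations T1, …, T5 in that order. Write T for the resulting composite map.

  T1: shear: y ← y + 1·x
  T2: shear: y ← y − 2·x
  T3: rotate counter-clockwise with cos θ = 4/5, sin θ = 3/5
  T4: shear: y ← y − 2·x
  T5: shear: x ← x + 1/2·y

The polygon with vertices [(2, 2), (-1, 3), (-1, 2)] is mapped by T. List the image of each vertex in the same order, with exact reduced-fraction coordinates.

T1 shear: y ← y + 1·x: (2, 2) → (2, 4); (-1, 3) → (-1, 2); (-1, 2) → (-1, 1)
T2 shear: y ← y − 2·x: (2, 4) → (2, 0); (-1, 2) → (-1, 4); (-1, 1) → (-1, 3)
T3 rotate counter-clockwise with cos θ = 4/5, sin θ = 3/5: (2, 0) → (8/5, 6/5); (-1, 4) → (-16/5, 13/5); (-1, 3) → (-13/5, 9/5)
T4 shear: y ← y − 2·x: (8/5, 6/5) → (8/5, -2); (-16/5, 13/5) → (-16/5, 9); (-13/5, 9/5) → (-13/5, 7)
T5 shear: x ← x + 1/2·y: (8/5, -2) → (3/5, -2); (-16/5, 9) → (13/10, 9); (-13/5, 7) → (9/10, 7)

image vertices: (3/5, -2), (13/10, 9), (9/10, 7)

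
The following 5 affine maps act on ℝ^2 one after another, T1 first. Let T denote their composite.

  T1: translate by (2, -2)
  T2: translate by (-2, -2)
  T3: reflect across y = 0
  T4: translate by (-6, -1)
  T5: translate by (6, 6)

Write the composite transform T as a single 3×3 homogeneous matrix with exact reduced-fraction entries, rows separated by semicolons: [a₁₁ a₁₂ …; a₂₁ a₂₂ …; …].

T = [1 0 0; 0 -1 9; 0 0 1]

T1 = [1 0 2; 0 1 -2; 0 0 1]
T2·T1 = [1 0 0; 0 1 -4; 0 0 1]
T3·…·T1 = [1 0 0; 0 -1 4; 0 0 1]
T4·…·T1 = [1 0 -6; 0 -1 3; 0 0 1]
T5·…·T1 = [1 0 0; 0 -1 9; 0 0 1]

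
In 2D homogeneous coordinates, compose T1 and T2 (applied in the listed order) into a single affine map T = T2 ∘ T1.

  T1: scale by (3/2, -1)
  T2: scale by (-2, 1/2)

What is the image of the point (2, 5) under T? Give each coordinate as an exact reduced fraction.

T1 scale by (3/2, -1): (2, 5) → (3, -5)
T2 scale by (-2, 1/2): (3, -5) → (-6, -5/2)

T(p) = (-6, -5/2)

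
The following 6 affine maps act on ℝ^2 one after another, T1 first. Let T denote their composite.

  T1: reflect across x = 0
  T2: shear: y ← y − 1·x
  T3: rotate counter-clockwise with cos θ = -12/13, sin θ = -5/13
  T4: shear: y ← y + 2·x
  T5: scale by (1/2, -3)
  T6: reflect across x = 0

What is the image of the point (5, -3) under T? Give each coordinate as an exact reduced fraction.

T1 reflect across x = 0: (5, -3) → (-5, -3)
T2 shear: y ← y − 1·x: (-5, -3) → (-5, 2)
T3 rotate counter-clockwise with cos θ = -12/13, sin θ = -5/13: (-5, 2) → (70/13, 1/13)
T4 shear: y ← y + 2·x: (70/13, 1/13) → (70/13, 141/13)
T5 scale by (1/2, -3): (70/13, 141/13) → (35/13, -423/13)
T6 reflect across x = 0: (35/13, -423/13) → (-35/13, -423/13)

T(p) = (-35/13, -423/13)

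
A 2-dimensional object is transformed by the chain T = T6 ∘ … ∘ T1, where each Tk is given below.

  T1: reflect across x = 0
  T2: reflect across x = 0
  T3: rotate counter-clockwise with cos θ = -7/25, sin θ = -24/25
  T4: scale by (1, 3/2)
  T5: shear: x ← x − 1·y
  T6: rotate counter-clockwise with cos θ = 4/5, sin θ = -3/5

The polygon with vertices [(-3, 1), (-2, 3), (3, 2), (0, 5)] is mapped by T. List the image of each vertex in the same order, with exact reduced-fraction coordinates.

image vertices: (33/50, 219/50), (607/250, 51/250), (237/125, -984/125), (213/50, -291/50)

T1 reflect across x = 0: (-3, 1) → (3, 1); (-2, 3) → (2, 3); (3, 2) → (-3, 2); (0, 5) → (0, 5)
T2 reflect across x = 0: (3, 1) → (-3, 1); (2, 3) → (-2, 3); (-3, 2) → (3, 2); (0, 5) → (0, 5)
T3 rotate counter-clockwise with cos θ = -7/25, sin θ = -24/25: (-3, 1) → (9/5, 13/5); (-2, 3) → (86/25, 27/25); (3, 2) → (27/25, -86/25); (0, 5) → (24/5, -7/5)
T4 scale by (1, 3/2): (9/5, 13/5) → (9/5, 39/10); (86/25, 27/25) → (86/25, 81/50); (27/25, -86/25) → (27/25, -129/25); (24/5, -7/5) → (24/5, -21/10)
T5 shear: x ← x − 1·y: (9/5, 39/10) → (-21/10, 39/10); (86/25, 81/50) → (91/50, 81/50); (27/25, -129/25) → (156/25, -129/25); (24/5, -21/10) → (69/10, -21/10)
T6 rotate counter-clockwise with cos θ = 4/5, sin θ = -3/5: (-21/10, 39/10) → (33/50, 219/50); (91/50, 81/50) → (607/250, 51/250); (156/25, -129/25) → (237/125, -984/125); (69/10, -21/10) → (213/50, -291/50)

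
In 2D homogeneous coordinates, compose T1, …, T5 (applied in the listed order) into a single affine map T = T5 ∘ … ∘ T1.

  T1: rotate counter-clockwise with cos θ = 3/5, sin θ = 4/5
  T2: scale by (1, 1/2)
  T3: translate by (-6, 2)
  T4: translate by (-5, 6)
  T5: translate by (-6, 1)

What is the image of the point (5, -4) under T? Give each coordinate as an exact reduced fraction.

T(p) = (-54/5, 49/5)

T1 rotate counter-clockwise with cos θ = 3/5, sin θ = 4/5: (5, -4) → (31/5, 8/5)
T2 scale by (1, 1/2): (31/5, 8/5) → (31/5, 4/5)
T3 translate by (-6, 2): (31/5, 4/5) → (1/5, 14/5)
T4 translate by (-5, 6): (1/5, 14/5) → (-24/5, 44/5)
T5 translate by (-6, 1): (-24/5, 44/5) → (-54/5, 49/5)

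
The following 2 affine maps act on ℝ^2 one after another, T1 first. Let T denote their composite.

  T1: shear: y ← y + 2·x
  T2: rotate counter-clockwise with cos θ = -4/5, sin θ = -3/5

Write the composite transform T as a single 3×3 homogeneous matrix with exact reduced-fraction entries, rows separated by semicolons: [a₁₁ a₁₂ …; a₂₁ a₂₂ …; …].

T1 = [1 0 0; 2 1 0; 0 0 1]
T2·T1 = [2/5 3/5 0; -11/5 -4/5 0; 0 0 1]

T = [2/5 3/5 0; -11/5 -4/5 0; 0 0 1]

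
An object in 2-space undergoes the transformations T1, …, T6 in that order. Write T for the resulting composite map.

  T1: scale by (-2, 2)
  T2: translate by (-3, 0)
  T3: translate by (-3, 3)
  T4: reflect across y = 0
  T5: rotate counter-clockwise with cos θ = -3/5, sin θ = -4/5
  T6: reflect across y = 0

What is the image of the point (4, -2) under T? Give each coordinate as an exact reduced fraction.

T1 scale by (-2, 2): (4, -2) → (-8, -4)
T2 translate by (-3, 0): (-8, -4) → (-11, -4)
T3 translate by (-3, 3): (-11, -4) → (-14, -1)
T4 reflect across y = 0: (-14, -1) → (-14, 1)
T5 rotate counter-clockwise with cos θ = -3/5, sin θ = -4/5: (-14, 1) → (46/5, 53/5)
T6 reflect across y = 0: (46/5, 53/5) → (46/5, -53/5)

T(p) = (46/5, -53/5)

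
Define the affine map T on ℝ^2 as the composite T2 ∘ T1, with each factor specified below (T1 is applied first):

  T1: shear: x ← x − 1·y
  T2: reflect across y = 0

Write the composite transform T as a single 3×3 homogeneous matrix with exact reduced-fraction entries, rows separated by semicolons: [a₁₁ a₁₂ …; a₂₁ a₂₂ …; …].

T = [1 -1 0; 0 -1 0; 0 0 1]

T1 = [1 -1 0; 0 1 0; 0 0 1]
T2·T1 = [1 -1 0; 0 -1 0; 0 0 1]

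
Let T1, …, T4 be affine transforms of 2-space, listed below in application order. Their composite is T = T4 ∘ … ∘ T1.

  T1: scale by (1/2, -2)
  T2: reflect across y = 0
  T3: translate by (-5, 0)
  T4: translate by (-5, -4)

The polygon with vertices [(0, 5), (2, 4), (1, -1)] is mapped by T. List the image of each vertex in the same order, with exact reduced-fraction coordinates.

T1 scale by (1/2, -2): (0, 5) → (0, -10); (2, 4) → (1, -8); (1, -1) → (1/2, 2)
T2 reflect across y = 0: (0, -10) → (0, 10); (1, -8) → (1, 8); (1/2, 2) → (1/2, -2)
T3 translate by (-5, 0): (0, 10) → (-5, 10); (1, 8) → (-4, 8); (1/2, -2) → (-9/2, -2)
T4 translate by (-5, -4): (-5, 10) → (-10, 6); (-4, 8) → (-9, 4); (-9/2, -2) → (-19/2, -6)

image vertices: (-10, 6), (-9, 4), (-19/2, -6)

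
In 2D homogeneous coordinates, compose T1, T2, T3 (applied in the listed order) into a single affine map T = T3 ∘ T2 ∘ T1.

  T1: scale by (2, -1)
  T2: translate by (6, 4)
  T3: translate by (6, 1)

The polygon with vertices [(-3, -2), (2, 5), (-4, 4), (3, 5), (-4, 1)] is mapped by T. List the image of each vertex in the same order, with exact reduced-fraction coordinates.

image vertices: (6, 7), (16, 0), (4, 1), (18, 0), (4, 4)

T1 scale by (2, -1): (-3, -2) → (-6, 2); (2, 5) → (4, -5); (-4, 4) → (-8, -4); (3, 5) → (6, -5); (-4, 1) → (-8, -1)
T2 translate by (6, 4): (-6, 2) → (0, 6); (4, -5) → (10, -1); (-8, -4) → (-2, 0); (6, -5) → (12, -1); (-8, -1) → (-2, 3)
T3 translate by (6, 1): (0, 6) → (6, 7); (10, -1) → (16, 0); (-2, 0) → (4, 1); (12, -1) → (18, 0); (-2, 3) → (4, 4)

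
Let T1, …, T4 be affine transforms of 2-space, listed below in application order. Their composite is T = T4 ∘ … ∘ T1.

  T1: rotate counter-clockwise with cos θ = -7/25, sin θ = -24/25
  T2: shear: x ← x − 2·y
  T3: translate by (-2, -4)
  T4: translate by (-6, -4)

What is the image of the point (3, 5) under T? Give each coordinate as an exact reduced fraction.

T1 rotate counter-clockwise with cos θ = -7/25, sin θ = -24/25: (3, 5) → (99/25, -107/25)
T2 shear: x ← x − 2·y: (99/25, -107/25) → (313/25, -107/25)
T3 translate by (-2, -4): (313/25, -107/25) → (263/25, -207/25)
T4 translate by (-6, -4): (263/25, -207/25) → (113/25, -307/25)

T(p) = (113/25, -307/25)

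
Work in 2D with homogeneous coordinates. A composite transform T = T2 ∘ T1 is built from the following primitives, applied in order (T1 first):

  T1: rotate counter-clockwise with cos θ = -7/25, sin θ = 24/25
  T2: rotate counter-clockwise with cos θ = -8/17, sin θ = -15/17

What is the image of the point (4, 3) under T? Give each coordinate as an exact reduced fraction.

T1 rotate counter-clockwise with cos θ = -7/25, sin θ = 24/25: (4, 3) → (-4, 3)
T2 rotate counter-clockwise with cos θ = -8/17, sin θ = -15/17: (-4, 3) → (77/17, 36/17)

T(p) = (77/17, 36/17)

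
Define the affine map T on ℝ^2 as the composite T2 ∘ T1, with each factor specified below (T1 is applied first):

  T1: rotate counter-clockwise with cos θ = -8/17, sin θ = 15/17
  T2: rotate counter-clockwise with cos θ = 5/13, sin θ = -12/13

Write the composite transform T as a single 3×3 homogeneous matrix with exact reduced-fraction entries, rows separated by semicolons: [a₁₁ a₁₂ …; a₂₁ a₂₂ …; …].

T = [140/221 -171/221 0; 171/221 140/221 0; 0 0 1]

T1 = [-8/17 -15/17 0; 15/17 -8/17 0; 0 0 1]
T2·T1 = [140/221 -171/221 0; 171/221 140/221 0; 0 0 1]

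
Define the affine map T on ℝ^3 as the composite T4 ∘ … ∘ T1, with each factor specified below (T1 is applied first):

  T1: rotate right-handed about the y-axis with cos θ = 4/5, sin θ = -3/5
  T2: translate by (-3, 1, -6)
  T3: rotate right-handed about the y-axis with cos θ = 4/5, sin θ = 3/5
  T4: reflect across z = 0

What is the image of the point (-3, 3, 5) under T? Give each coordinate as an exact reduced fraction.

T1 rotate right-handed about the y-axis with cos θ = 4/5, sin θ = -3/5: (-3, 3, 5) → (-27/5, 3, 11/5)
T2 translate by (-3, 1, -6): (-27/5, 3, 11/5) → (-42/5, 4, -19/5)
T3 rotate right-handed about the y-axis with cos θ = 4/5, sin θ = 3/5: (-42/5, 4, -19/5) → (-9, 4, 2)
T4 reflect across z = 0: (-9, 4, 2) → (-9, 4, -2)

T(p) = (-9, 4, -2)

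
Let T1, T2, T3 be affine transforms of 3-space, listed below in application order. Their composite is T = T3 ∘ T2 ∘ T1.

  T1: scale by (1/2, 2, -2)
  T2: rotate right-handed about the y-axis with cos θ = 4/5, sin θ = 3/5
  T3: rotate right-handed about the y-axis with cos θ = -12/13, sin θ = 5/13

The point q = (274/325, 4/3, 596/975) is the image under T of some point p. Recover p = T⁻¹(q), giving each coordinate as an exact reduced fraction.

p = (-4/3, 2/3, 2/5)

T1 = [1/2 0 0 0; 0 2 0 0; 0 0 -2 0; 0 0 0 1]
T2·T1 = [2/5 0 -6/5 0; 0 2 0 0; -3/10 0 -8/5 0; 0 0 0 1]
T3·…·T1 = [-63/130 0 32/65 0; 0 2 0 0; 8/65 0 126/65 0; 0 0 0 1]
det M = -2; M⁻¹ = [-126/65 0 32/65 0; 0 1/2 0 0; 8/65 0 63/130 0; 0 0 0 1]
M⁻¹ · (274/325, 4/3, 596/975)ᵀ = (-4/3, 2/3, 2/5)ᵀ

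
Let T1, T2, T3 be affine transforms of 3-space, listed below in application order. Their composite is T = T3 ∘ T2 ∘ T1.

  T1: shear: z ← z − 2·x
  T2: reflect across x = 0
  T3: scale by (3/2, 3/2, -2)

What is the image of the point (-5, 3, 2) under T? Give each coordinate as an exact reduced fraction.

T1 shear: z ← z − 2·x: (-5, 3, 2) → (-5, 3, 12)
T2 reflect across x = 0: (-5, 3, 12) → (5, 3, 12)
T3 scale by (3/2, 3/2, -2): (5, 3, 12) → (15/2, 9/2, -24)

T(p) = (15/2, 9/2, -24)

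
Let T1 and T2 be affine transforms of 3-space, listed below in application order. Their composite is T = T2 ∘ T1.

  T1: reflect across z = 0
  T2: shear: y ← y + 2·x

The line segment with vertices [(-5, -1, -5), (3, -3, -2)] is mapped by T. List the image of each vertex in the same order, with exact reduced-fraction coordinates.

T1 reflect across z = 0: (-5, -1, -5) → (-5, -1, 5); (3, -3, -2) → (3, -3, 2)
T2 shear: y ← y + 2·x: (-5, -1, 5) → (-5, -11, 5); (3, -3, 2) → (3, 3, 2)

image vertices: (-5, -11, 5), (3, 3, 2)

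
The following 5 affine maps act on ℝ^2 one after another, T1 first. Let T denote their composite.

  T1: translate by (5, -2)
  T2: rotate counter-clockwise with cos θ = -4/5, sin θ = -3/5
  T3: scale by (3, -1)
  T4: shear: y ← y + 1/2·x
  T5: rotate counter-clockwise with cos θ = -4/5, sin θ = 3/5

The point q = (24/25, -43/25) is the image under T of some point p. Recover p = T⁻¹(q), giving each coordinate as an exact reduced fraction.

T1 = [1 0 5; 0 1 -2; 0 0 1]
T2·T1 = [-4/5 3/5 -26/5; -3/5 -4/5 -7/5; 0 0 1]
T3·…·T1 = [-12/5 9/5 -78/5; 3/5 4/5 7/5; 0 0 1]
T4·…·T1 = [-12/5 9/5 -78/5; -3/5 17/10 -32/5; 0 0 1]
T5·…·T1 = [57/25 -123/50 408/25; -24/25 -7/25 -106/25; 0 0 1]
det M = -3; M⁻¹ = [7/75 -41/50 -5; -8/25 -19/25 2; 0 0 1]
M⁻¹ · (24/25, -43/25)ᵀ = (-7/2, 3)ᵀ

p = (-7/2, 3)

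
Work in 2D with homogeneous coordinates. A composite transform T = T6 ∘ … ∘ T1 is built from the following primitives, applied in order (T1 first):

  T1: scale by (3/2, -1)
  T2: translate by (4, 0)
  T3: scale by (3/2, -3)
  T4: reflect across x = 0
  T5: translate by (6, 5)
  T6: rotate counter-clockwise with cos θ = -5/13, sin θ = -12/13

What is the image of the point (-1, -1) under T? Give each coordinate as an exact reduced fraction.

T(p) = (51/52, -37/13)

T1 scale by (3/2, -1): (-1, -1) → (-3/2, 1)
T2 translate by (4, 0): (-3/2, 1) → (5/2, 1)
T3 scale by (3/2, -3): (5/2, 1) → (15/4, -3)
T4 reflect across x = 0: (15/4, -3) → (-15/4, -3)
T5 translate by (6, 5): (-15/4, -3) → (9/4, 2)
T6 rotate counter-clockwise with cos θ = -5/13, sin θ = -12/13: (9/4, 2) → (51/52, -37/13)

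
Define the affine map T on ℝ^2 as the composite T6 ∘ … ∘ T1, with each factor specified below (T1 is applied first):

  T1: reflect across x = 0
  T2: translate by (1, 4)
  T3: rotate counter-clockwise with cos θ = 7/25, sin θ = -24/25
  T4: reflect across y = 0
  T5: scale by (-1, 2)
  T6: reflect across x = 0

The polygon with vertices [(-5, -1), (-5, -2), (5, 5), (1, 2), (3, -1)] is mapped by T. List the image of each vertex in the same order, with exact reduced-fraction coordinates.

T1 reflect across x = 0: (-5, -1) → (5, -1); (-5, -2) → (5, -2); (5, 5) → (-5, 5); (1, 2) → (-1, 2); (3, -1) → (-3, -1)
T2 translate by (1, 4): (5, -1) → (6, 3); (5, -2) → (6, 2); (-5, 5) → (-4, 9); (-1, 2) → (0, 6); (-3, -1) → (-2, 3)
T3 rotate counter-clockwise with cos θ = 7/25, sin θ = -24/25: (6, 3) → (114/25, -123/25); (6, 2) → (18/5, -26/5); (-4, 9) → (188/25, 159/25); (0, 6) → (144/25, 42/25); (-2, 3) → (58/25, 69/25)
T4 reflect across y = 0: (114/25, -123/25) → (114/25, 123/25); (18/5, -26/5) → (18/5, 26/5); (188/25, 159/25) → (188/25, -159/25); (144/25, 42/25) → (144/25, -42/25); (58/25, 69/25) → (58/25, -69/25)
T5 scale by (-1, 2): (114/25, 123/25) → (-114/25, 246/25); (18/5, 26/5) → (-18/5, 52/5); (188/25, -159/25) → (-188/25, -318/25); (144/25, -42/25) → (-144/25, -84/25); (58/25, -69/25) → (-58/25, -138/25)
T6 reflect across x = 0: (-114/25, 246/25) → (114/25, 246/25); (-18/5, 52/5) → (18/5, 52/5); (-188/25, -318/25) → (188/25, -318/25); (-144/25, -84/25) → (144/25, -84/25); (-58/25, -138/25) → (58/25, -138/25)

image vertices: (114/25, 246/25), (18/5, 52/5), (188/25, -318/25), (144/25, -84/25), (58/25, -138/25)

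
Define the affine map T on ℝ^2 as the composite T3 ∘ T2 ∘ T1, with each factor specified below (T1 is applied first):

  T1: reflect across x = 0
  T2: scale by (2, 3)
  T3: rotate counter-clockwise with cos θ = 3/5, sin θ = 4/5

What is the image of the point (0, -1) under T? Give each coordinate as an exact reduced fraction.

T1 reflect across x = 0: (0, -1) → (0, -1)
T2 scale by (2, 3): (0, -1) → (0, -3)
T3 rotate counter-clockwise with cos θ = 3/5, sin θ = 4/5: (0, -3) → (12/5, -9/5)

T(p) = (12/5, -9/5)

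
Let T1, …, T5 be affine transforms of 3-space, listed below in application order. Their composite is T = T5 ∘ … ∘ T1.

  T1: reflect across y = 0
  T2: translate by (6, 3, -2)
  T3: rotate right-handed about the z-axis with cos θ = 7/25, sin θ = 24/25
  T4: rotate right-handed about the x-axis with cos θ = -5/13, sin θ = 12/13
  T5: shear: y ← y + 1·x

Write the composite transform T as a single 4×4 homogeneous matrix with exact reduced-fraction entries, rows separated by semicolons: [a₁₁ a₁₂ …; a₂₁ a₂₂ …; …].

T1 = [1 0 0 0; 0 -1 0 0; 0 0 1 0; 0 0 0 1]
T2·T1 = [1 0 0 6; 0 -1 0 3; 0 0 1 -2; 0 0 0 1]
T3·…·T1 = [7/25 24/25 0 -6/5; 24/25 -7/25 0 33/5; 0 0 1 -2; 0 0 0 1]
T4·…·T1 = [7/25 24/25 0 -6/5; -24/65 7/65 -12/13 -9/13; 288/325 -84/325 -5/13 446/65; 0 0 0 1]
T5·…·T1 = [7/25 24/25 0 -6/5; -29/325 347/325 -12/13 -123/65; 288/325 -84/325 -5/13 446/65; 0 0 0 1]

T = [7/25 24/25 0 -6/5; -29/325 347/325 -12/13 -123/65; 288/325 -84/325 -5/13 446/65; 0 0 0 1]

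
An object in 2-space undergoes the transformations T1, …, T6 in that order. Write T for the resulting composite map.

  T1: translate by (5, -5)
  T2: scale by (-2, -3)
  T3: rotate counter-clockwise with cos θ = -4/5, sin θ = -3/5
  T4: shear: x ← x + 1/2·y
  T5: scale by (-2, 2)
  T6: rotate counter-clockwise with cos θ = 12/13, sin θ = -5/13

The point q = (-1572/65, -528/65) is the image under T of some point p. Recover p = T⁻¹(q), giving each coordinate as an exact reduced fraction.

T1 = [1 0 5; 0 1 -5; 0 0 1]
T2·T1 = [-2 0 -10; 0 -3 15; 0 0 1]
T3·…·T1 = [8/5 -9/5 17; 6/5 12/5 -6; 0 0 1]
T4·…·T1 = [11/5 -3/5 14; 6/5 12/5 -6; 0 0 1]
T5·…·T1 = [-22/5 6/5 -28; 12/5 24/5 -12; 0 0 1]
T6·…·T1 = [-204/65 192/65 -396/13; 254/65 258/65 -4/13; 0 0 1]
det M = -24; M⁻¹ = [-43/260 8/65 -5; 127/780 17/130 5; 0 0 1]
M⁻¹ · (-1572/65, -528/65)ᵀ = (-2, 0)ᵀ

p = (-2, 0)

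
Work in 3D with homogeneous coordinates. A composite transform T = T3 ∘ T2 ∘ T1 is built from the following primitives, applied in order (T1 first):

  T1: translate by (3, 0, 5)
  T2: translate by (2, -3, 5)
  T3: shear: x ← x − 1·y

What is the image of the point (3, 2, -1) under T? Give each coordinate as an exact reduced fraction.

T(p) = (9, -1, 9)

T1 translate by (3, 0, 5): (3, 2, -1) → (6, 2, 4)
T2 translate by (2, -3, 5): (6, 2, 4) → (8, -1, 9)
T3 shear: x ← x − 1·y: (8, -1, 9) → (9, -1, 9)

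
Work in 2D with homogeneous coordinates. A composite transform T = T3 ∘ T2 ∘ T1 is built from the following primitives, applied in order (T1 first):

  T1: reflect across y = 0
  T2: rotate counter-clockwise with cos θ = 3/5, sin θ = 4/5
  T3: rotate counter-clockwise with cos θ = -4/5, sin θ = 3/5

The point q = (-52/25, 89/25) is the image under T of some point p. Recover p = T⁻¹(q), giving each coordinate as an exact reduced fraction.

p = (1, 4)

T1 = [1 0 0; 0 -1 0; 0 0 1]
T2·T1 = [3/5 4/5 0; 4/5 -3/5 0; 0 0 1]
T3·…·T1 = [-24/25 -7/25 0; -7/25 24/25 0; 0 0 1]
det M = -1; M⁻¹ = [-24/25 -7/25 0; -7/25 24/25 0; 0 0 1]
M⁻¹ · (-52/25, 89/25)ᵀ = (1, 4)ᵀ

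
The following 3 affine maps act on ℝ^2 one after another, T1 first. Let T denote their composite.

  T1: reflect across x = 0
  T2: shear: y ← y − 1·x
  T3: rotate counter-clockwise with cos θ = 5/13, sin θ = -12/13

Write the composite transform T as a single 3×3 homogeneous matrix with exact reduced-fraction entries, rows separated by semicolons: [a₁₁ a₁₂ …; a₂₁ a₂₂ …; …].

T1 = [-1 0 0; 0 1 0; 0 0 1]
T2·T1 = [-1 0 0; 1 1 0; 0 0 1]
T3·…·T1 = [7/13 12/13 0; 17/13 5/13 0; 0 0 1]

T = [7/13 12/13 0; 17/13 5/13 0; 0 0 1]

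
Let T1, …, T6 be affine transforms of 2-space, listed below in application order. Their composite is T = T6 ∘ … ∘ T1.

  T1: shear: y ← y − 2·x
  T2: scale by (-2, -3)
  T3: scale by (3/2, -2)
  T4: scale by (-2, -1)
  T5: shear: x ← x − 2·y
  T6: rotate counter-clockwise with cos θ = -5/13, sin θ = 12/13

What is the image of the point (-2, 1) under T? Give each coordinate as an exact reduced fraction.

T1 shear: y ← y − 2·x: (-2, 1) → (-2, 5)
T2 scale by (-2, -3): (-2, 5) → (4, -15)
T3 scale by (3/2, -2): (4, -15) → (6, 30)
T4 scale by (-2, -1): (6, 30) → (-12, -30)
T5 shear: x ← x − 2·y: (-12, -30) → (48, -30)
T6 rotate counter-clockwise with cos θ = -5/13, sin θ = 12/13: (48, -30) → (120/13, 726/13)

T(p) = (120/13, 726/13)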